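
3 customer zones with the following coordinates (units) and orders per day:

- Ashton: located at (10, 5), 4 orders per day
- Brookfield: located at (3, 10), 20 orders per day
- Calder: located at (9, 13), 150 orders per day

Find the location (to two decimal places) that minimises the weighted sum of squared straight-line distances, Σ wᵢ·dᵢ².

The minimiser of Σwᵢ‖p−pᵢ‖² is the weighted centroid p* = (Σwᵢpᵢ)/(Σwᵢ).
Σwᵢ = 174.
Σwᵢxᵢ = 4·10 + 20·3 + 150·9 = 1450.
Σwᵢyᵢ = 4·5 + 20·10 + 150·13 = 2170.
x* = 1450/174 = 8.33, y* = 2170/174 = 12.47.

(8.33, 12.47)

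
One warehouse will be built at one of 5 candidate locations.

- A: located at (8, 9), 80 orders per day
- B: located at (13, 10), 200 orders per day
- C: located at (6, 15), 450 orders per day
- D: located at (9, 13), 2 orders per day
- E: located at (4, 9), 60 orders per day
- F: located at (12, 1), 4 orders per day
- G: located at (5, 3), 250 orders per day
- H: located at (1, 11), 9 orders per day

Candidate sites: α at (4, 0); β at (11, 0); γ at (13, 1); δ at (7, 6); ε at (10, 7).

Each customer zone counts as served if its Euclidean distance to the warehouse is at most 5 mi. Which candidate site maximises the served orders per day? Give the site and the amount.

δ, covering 390

Coverage radius r = 5 mi; a point is covered iff (Δx)²+(Δy)² ≤ 5² = 25.
  α (4, 0): covers {G} → 250
  β (11, 0): covers {F} → 4
  γ (13, 1): covers {F} → 4
  δ (7, 6): covers {A, E, G} → 390
  ε (10, 7): covers {A, B} → 280
Maximum coverage at δ: 390 orders per day.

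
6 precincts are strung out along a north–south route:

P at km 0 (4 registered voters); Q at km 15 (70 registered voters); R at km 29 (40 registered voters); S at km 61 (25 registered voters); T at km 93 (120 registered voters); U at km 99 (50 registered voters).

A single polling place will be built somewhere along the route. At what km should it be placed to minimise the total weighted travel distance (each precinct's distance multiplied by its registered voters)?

x = 93

For a sum of weighted absolute distances on a line, the optimum is the weighted median (not the mean). Total weight W = 309; half-weight = 154.5.
Sort by position and accumulate weight:
  km 0 (P, w=4) → cum 4
  km 15 (Q, w=70) → cum 74
  km 29 (R, w=40) → cum 114
  km 61 (S, w=25) → cum 139
  km 93 (T, w=120) → cum 259  ≥ 154.5 → median here
  km 99 (U, w=50) → cum 309
Optimal location: km 93.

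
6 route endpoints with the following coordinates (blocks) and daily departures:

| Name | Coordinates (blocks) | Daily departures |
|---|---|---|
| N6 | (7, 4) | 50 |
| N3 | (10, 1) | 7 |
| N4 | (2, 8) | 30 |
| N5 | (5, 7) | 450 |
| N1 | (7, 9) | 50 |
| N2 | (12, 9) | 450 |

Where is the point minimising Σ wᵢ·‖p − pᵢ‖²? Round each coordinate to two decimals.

The minimiser of Σwᵢ‖p−pᵢ‖² is the weighted centroid p* = (Σwᵢpᵢ)/(Σwᵢ).
Σwᵢ = 1037.
Σwᵢxᵢ = 50·7 + 7·10 + 30·2 + 450·5 + 50·7 + 450·12 = 8480.
Σwᵢyᵢ = 50·4 + 7·1 + 30·8 + 450·7 + 50·9 + 450·9 = 8097.
x* = 8480/1037 = 8.18, y* = 8097/1037 = 7.81.

(8.18, 7.81)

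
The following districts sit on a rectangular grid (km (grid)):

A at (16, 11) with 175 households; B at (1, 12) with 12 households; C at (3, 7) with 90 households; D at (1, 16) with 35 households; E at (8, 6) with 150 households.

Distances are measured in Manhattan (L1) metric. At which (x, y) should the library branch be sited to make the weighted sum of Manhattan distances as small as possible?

(8, 7)

Manhattan distance separates: Σwᵢ(|x−xᵢ|+|y−yᵢ|) = Σwᵢ|x−xᵢ| + Σwᵢ|y−yᵢ|, so x and y are optimised independently as 1-D weighted medians.
Total weight W = 462; half = 231.
x-coordinate, sorted with cumulative weight:
  x=1 (B, w=12) cum 12
  x=1 (D, w=35) cum 47
  x=3 (C, w=90) cum 137
  x=8 (E, w=150) cum 287  ← median
  x=16 (A, w=175) cum 462
⇒ x* = 8
y-coordinate, sorted with cumulative weight:
  y=6 (E, w=150) cum 150
  y=7 (C, w=90) cum 240  ← median
  y=11 (A, w=175) cum 415
  y=12 (B, w=12) cum 427
  y=16 (D, w=35) cum 462
⇒ y* = 7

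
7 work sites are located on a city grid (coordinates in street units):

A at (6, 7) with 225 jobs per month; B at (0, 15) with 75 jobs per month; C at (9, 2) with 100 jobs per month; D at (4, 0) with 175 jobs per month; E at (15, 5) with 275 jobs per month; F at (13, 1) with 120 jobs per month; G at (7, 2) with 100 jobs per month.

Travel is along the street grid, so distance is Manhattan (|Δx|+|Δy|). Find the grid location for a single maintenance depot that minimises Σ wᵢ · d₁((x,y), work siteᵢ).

Manhattan distance separates: Σwᵢ(|x−xᵢ|+|y−yᵢ|) = Σwᵢ|x−xᵢ| + Σwᵢ|y−yᵢ|, so x and y are optimised independently as 1-D weighted medians.
Total weight W = 1070; half = 535.
x-coordinate, sorted with cumulative weight:
  x=0 (B, w=75) cum 75
  x=4 (D, w=175) cum 250
  x=6 (A, w=225) cum 475
  x=7 (G, w=100) cum 575  ← median
  x=9 (C, w=100) cum 675
  x=13 (F, w=120) cum 795
  x=15 (E, w=275) cum 1070
⇒ x* = 7
y-coordinate, sorted with cumulative weight:
  y=0 (D, w=175) cum 175
  y=1 (F, w=120) cum 295
  y=2 (C, w=100) cum 395
  y=2 (G, w=100) cum 495
  y=5 (E, w=275) cum 770  ← median
  y=7 (A, w=225) cum 995
  y=15 (B, w=75) cum 1070
⇒ y* = 5

(7, 5)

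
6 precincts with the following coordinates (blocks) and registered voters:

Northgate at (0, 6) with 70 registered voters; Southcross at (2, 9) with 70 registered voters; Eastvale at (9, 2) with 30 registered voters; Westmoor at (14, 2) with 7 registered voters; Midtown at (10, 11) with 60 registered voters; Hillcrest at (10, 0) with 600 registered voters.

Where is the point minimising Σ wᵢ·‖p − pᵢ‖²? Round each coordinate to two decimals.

(8.49, 2.13)

The minimiser of Σwᵢ‖p−pᵢ‖² is the weighted centroid p* = (Σwᵢpᵢ)/(Σwᵢ).
Σwᵢ = 837.
Σwᵢxᵢ = 70·0 + 70·2 + 30·9 + 7·14 + 60·10 + 600·10 = 7108.
Σwᵢyᵢ = 70·6 + 70·9 + 30·2 + 7·2 + 60·11 + 600·0 = 1784.
x* = 7108/837 = 8.49, y* = 1784/837 = 2.13.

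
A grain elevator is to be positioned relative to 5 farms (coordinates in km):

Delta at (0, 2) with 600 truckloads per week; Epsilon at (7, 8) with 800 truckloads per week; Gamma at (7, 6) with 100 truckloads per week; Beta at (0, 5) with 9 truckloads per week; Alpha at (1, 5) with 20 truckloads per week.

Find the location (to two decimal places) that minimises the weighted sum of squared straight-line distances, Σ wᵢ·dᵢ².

The minimiser of Σwᵢ‖p−pᵢ‖² is the weighted centroid p* = (Σwᵢpᵢ)/(Σwᵢ).
Σwᵢ = 1529.
Σwᵢxᵢ = 600·0 + 800·7 + 100·7 + 9·0 + 20·1 = 6320.
Σwᵢyᵢ = 600·2 + 800·8 + 100·6 + 9·5 + 20·5 = 8345.
x* = 6320/1529 = 4.13, y* = 8345/1529 = 5.46.

(4.13, 5.46)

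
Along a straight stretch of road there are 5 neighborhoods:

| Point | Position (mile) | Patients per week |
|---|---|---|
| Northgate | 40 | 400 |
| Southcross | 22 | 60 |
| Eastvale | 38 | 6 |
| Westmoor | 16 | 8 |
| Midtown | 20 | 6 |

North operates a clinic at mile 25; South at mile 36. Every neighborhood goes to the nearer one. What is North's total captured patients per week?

The indifferent point is the midpoint (25+36)/2 = 30.5; neighborhoods left of it (closer to North at 25) go to North, those right go to South.
  Westmoor at 16 (w=8) → North
  Midtown at 20 (w=6) → North
  Southcross at 22 (w=60) → North
  Eastvale at 38 (w=6) → South
  Northgate at 40 (w=400) → South
North captures 74; South captures 406.

74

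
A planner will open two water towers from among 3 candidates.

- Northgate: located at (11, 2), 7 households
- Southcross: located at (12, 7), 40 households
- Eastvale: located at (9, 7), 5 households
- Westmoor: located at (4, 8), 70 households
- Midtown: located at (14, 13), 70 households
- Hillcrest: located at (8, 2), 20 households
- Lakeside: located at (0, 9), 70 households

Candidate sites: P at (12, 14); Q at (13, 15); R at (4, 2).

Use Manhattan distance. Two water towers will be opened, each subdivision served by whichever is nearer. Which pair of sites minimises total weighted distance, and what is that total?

{P, R}, total 1859

Evaluate every pair (each demand assigned to the nearer of the two):
  {P, R}: total = 1859
  {Q, R}: total = 1939
  {P, Q}: total = 3121
Best pair: {P, R} with total 1859.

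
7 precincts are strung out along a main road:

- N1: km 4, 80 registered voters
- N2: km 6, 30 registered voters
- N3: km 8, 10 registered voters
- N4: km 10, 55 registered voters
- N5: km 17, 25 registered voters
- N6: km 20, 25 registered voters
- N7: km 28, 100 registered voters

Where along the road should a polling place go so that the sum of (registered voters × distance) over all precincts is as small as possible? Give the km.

For a sum of weighted absolute distances on a line, the optimum is the weighted median (not the mean). Total weight W = 325; half-weight = 162.5.
Sort by position and accumulate weight:
  km 4 (N1, w=80) → cum 80
  km 6 (N2, w=30) → cum 110
  km 8 (N3, w=10) → cum 120
  km 10 (N4, w=55) → cum 175  ≥ 162.5 → median here
  km 17 (N5, w=25) → cum 200
  km 20 (N6, w=25) → cum 225
  km 28 (N7, w=100) → cum 325
Optimal location: km 10.

x = 10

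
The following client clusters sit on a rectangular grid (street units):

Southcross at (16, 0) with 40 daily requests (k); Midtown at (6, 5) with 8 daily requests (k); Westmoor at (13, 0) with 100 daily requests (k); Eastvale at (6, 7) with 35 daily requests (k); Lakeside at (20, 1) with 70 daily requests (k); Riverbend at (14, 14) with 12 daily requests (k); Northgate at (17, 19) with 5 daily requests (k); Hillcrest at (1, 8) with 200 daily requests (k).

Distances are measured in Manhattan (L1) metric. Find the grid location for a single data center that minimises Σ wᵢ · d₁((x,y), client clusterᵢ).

Manhattan distance separates: Σwᵢ(|x−xᵢ|+|y−yᵢ|) = Σwᵢ|x−xᵢ| + Σwᵢ|y−yᵢ|, so x and y are optimised independently as 1-D weighted medians.
Total weight W = 470; half = 235.
x-coordinate, sorted with cumulative weight:
  x=1 (Hillcrest, w=200) cum 200
  x=6 (Midtown, w=8) cum 208
  x=6 (Eastvale, w=35) cum 243  ← median
  x=13 (Westmoor, w=100) cum 343
  x=14 (Riverbend, w=12) cum 355
  x=16 (Southcross, w=40) cum 395
  x=17 (Northgate, w=5) cum 400
  x=20 (Lakeside, w=70) cum 470
⇒ x* = 6
y-coordinate, sorted with cumulative weight:
  y=0 (Southcross, w=40) cum 40
  y=0 (Westmoor, w=100) cum 140
  y=1 (Lakeside, w=70) cum 210
  y=5 (Midtown, w=8) cum 218
  y=7 (Eastvale, w=35) cum 253  ← median
  y=8 (Hillcrest, w=200) cum 453
  y=14 (Riverbend, w=12) cum 465
  y=19 (Northgate, w=5) cum 470
⇒ y* = 7

(6, 7)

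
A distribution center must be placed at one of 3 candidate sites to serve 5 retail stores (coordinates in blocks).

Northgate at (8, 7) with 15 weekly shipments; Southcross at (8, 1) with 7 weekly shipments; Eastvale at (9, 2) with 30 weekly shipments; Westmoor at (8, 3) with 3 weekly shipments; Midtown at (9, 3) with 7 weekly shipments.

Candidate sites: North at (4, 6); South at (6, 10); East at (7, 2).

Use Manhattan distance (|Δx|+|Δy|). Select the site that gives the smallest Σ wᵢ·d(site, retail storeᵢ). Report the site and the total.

East, total 191 blocks

Total weighted distance at each candidate:
  North (4, 6): total = 485
  South (6, 10): total = 579
  East (7, 2): total = 191
Minimum is at East with total 191 blocks.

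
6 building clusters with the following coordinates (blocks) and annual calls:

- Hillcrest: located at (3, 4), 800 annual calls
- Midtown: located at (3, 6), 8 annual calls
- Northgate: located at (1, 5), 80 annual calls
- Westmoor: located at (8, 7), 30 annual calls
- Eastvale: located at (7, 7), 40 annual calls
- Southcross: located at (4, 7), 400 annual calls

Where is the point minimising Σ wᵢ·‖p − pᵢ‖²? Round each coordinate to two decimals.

(3.41, 5.11)

The minimiser of Σwᵢ‖p−pᵢ‖² is the weighted centroid p* = (Σwᵢpᵢ)/(Σwᵢ).
Σwᵢ = 1358.
Σwᵢxᵢ = 800·3 + 8·3 + 80·1 + 30·8 + 40·7 + 400·4 = 4624.
Σwᵢyᵢ = 800·4 + 8·6 + 80·5 + 30·7 + 40·7 + 400·7 = 6938.
x* = 4624/1358 = 3.41, y* = 6938/1358 = 5.11.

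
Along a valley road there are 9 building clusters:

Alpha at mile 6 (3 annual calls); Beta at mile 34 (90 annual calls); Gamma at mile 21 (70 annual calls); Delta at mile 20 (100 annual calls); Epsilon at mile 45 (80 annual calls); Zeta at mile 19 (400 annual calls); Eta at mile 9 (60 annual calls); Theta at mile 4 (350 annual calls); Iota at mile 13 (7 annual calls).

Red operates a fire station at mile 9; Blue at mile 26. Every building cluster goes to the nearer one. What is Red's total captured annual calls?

420

The indifferent point is the midpoint (9+26)/2 = 17.5; building clusters left of it (closer to Red at 9) go to Red, those right go to Blue.
  Theta at 4 (w=350) → Red
  Alpha at 6 (w=3) → Red
  Eta at 9 (w=60) → Red
  Iota at 13 (w=7) → Red
  Zeta at 19 (w=400) → Blue
  Delta at 20 (w=100) → Blue
  Gamma at 21 (w=70) → Blue
  Beta at 34 (w=90) → Blue
  Epsilon at 45 (w=80) → Blue
Red captures 420; Blue captures 740.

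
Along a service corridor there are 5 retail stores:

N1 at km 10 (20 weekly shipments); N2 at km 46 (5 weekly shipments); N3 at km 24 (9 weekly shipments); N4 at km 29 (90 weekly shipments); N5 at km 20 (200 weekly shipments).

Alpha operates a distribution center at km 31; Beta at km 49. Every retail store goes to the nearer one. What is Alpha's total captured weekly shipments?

319

The indifferent point is the midpoint (31+49)/2 = 40; retail stores left of it (closer to Alpha at 31) go to Alpha, those right go to Beta.
  N1 at 10 (w=20) → Alpha
  N5 at 20 (w=200) → Alpha
  N3 at 24 (w=9) → Alpha
  N4 at 29 (w=90) → Alpha
  N2 at 46 (w=5) → Beta
Alpha captures 319; Beta captures 5.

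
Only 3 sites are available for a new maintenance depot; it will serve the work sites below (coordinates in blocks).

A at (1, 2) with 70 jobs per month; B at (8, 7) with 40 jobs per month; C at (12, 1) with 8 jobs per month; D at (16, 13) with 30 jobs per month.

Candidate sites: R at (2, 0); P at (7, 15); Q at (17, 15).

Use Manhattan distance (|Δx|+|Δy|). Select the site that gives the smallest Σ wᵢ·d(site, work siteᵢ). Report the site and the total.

Total weighted distance at each candidate:
  R (2, 0): total = 1628
  P (7, 15): total = 2172
  Q (17, 15): total = 2952
Minimum is at R with total 1628 blocks.

R, total 1628 blocks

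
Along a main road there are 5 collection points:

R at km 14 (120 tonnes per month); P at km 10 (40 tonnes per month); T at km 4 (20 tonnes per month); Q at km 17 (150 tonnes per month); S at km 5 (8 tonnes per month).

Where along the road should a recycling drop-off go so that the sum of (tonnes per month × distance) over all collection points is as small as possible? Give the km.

x = 14

For a sum of weighted absolute distances on a line, the optimum is the weighted median (not the mean). Total weight W = 338; half-weight = 169.
Sort by position and accumulate weight:
  km 4 (T, w=20) → cum 20
  km 5 (S, w=8) → cum 28
  km 10 (P, w=40) → cum 68
  km 14 (R, w=120) → cum 188  ≥ 169 → median here
  km 17 (Q, w=150) → cum 338
Optimal location: km 14.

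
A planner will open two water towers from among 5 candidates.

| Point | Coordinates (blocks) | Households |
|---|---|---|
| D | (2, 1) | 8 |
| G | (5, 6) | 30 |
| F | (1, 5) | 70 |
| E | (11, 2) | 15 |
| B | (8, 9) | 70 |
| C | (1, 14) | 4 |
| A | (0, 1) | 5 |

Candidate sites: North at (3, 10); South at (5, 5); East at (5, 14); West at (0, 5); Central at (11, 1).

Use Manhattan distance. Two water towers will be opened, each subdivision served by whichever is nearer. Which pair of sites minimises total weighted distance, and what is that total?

{South, West}, total 833

Evaluate every pair (each demand assigned to the nearer of the two):
  {South, West}: total = 833
  {South, Central}: total = 968
  {North, West}: total = 972
  {North, South}: total = 990
  {South, East}: total = 1052
  {East, West}: total = 1104
  {West, Central}: total = 1143
  {North, Central}: total = 1256
  {North, East}: total = 1486
  {East, Central}: total = 1868
Best pair: {South, West} with total 833.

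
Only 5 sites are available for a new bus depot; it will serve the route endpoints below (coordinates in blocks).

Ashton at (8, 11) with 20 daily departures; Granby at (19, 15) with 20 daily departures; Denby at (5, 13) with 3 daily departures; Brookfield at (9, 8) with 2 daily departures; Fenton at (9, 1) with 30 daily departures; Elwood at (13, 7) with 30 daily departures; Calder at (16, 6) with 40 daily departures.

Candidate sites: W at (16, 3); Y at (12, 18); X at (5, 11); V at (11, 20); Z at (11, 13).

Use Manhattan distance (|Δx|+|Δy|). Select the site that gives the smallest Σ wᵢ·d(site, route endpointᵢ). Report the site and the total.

W, total 1307 blocks

Total weighted distance at each candidate:
  W (16, 3): total = 1307
  Y (12, 18): total = 2082
  X (5, 11): total = 1860
  V (11, 20): total = 2407
  Z (11, 13): total = 1472
Minimum is at W with total 1307 blocks.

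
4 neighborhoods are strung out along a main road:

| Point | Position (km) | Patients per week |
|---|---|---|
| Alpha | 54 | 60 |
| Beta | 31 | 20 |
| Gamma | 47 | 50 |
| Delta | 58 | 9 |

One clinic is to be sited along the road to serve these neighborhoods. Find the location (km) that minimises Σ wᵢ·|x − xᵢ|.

x = 47

For a sum of weighted absolute distances on a line, the optimum is the weighted median (not the mean). Total weight W = 139; half-weight = 69.5.
Sort by position and accumulate weight:
  km 31 (Beta, w=20) → cum 20
  km 47 (Gamma, w=50) → cum 70  ≥ 69.5 → median here
  km 54 (Alpha, w=60) → cum 130
  km 58 (Delta, w=9) → cum 139
Optimal location: km 47.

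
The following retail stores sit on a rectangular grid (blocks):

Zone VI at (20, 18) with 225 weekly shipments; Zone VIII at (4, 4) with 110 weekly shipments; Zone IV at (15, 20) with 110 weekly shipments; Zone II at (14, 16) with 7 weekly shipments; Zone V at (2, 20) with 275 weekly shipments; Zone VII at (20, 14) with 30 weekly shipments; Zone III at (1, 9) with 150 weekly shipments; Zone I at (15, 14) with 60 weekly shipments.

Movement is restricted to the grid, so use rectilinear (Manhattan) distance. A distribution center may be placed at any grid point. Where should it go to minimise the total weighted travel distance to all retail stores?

(4, 18)

Manhattan distance separates: Σwᵢ(|x−xᵢ|+|y−yᵢ|) = Σwᵢ|x−xᵢ| + Σwᵢ|y−yᵢ|, so x and y are optimised independently as 1-D weighted medians.
Total weight W = 967; half = 483.5.
x-coordinate, sorted with cumulative weight:
  x=1 (Zone III, w=150) cum 150
  x=2 (Zone V, w=275) cum 425
  x=4 (Zone VIII, w=110) cum 535  ← median
  x=14 (Zone II, w=7) cum 542
  x=15 (Zone IV, w=110) cum 652
  x=15 (Zone I, w=60) cum 712
  x=20 (Zone VI, w=225) cum 937
  x=20 (Zone VII, w=30) cum 967
⇒ x* = 4
y-coordinate, sorted with cumulative weight:
  y=4 (Zone VIII, w=110) cum 110
  y=9 (Zone III, w=150) cum 260
  y=14 (Zone VII, w=30) cum 290
  y=14 (Zone I, w=60) cum 350
  y=16 (Zone II, w=7) cum 357
  y=18 (Zone VI, w=225) cum 582  ← median
  y=20 (Zone IV, w=110) cum 692
  y=20 (Zone V, w=275) cum 967
⇒ y* = 18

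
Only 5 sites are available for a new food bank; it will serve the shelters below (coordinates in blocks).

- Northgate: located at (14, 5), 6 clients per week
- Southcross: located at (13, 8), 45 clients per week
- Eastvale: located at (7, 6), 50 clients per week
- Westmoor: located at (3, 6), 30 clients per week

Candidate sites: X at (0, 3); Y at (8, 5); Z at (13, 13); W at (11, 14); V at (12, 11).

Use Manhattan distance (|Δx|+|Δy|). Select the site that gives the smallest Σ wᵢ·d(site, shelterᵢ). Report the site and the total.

Total weighted distance at each candidate:
  X (0, 3): total = 1586
  Y (8, 5): total = 676
  Z (13, 13): total = 1439
  W (11, 14): total = 1512
  V (12, 11): total = 1148
Minimum is at Y with total 676 blocks.

Y, total 676 blocks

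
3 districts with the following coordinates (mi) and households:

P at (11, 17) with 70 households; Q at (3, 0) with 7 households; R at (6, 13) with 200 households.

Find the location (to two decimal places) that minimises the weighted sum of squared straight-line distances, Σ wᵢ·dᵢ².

(7.19, 13.68)

The minimiser of Σwᵢ‖p−pᵢ‖² is the weighted centroid p* = (Σwᵢpᵢ)/(Σwᵢ).
Σwᵢ = 277.
Σwᵢxᵢ = 70·11 + 7·3 + 200·6 = 1991.
Σwᵢyᵢ = 70·17 + 7·0 + 200·13 = 3790.
x* = 1991/277 = 7.19, y* = 3790/277 = 13.68.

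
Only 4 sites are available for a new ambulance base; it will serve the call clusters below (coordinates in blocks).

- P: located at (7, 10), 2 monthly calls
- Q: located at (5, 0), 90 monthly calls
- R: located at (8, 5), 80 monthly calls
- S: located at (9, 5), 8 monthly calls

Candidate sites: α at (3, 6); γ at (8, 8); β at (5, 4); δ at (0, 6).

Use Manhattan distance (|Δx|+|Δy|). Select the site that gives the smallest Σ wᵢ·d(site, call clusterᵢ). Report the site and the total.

Total weighted distance at each candidate:
  α (3, 6): total = 1272
  γ (8, 8): total = 1268
  β (5, 4): total = 736
  δ (0, 6): total = 1812
Minimum is at β with total 736 blocks.

β, total 736 blocks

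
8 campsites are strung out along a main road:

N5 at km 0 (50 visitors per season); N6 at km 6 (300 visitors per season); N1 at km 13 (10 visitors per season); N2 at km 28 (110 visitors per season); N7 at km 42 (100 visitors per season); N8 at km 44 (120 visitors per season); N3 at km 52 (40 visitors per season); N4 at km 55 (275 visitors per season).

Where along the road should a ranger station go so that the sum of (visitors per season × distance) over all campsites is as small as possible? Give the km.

x = 42

For a sum of weighted absolute distances on a line, the optimum is the weighted median (not the mean). Total weight W = 1005; half-weight = 502.5.
Sort by position and accumulate weight:
  km 0 (N5, w=50) → cum 50
  km 6 (N6, w=300) → cum 350
  km 13 (N1, w=10) → cum 360
  km 28 (N2, w=110) → cum 470
  km 42 (N7, w=100) → cum 570  ≥ 502.5 → median here
  km 44 (N8, w=120) → cum 690
  km 52 (N3, w=40) → cum 730
  km 55 (N4, w=275) → cum 1005
Optimal location: km 42.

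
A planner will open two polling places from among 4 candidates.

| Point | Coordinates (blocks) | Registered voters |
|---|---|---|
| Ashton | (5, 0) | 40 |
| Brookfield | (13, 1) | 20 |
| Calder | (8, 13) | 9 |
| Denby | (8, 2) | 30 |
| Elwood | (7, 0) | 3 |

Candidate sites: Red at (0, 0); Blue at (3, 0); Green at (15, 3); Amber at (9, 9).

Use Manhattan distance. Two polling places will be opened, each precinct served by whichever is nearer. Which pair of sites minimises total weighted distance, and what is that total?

Evaluate every pair (each demand assigned to the nearer of the two):
  {Blue, Green}: total = 535
  {Blue, Amber}: total = 567
  {Red, Blue}: total = 684
  {Red, Green}: total = 694
  {Red, Amber}: total = 746
  {Green, Amber}: total = 918
Best pair: {Blue, Green} with total 535.

{Blue, Green}, total 535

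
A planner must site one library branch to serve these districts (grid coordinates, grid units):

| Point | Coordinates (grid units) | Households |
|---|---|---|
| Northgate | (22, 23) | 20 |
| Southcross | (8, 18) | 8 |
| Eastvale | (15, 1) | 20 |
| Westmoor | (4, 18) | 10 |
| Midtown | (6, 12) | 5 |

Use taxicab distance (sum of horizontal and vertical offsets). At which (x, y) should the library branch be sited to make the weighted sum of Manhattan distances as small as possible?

(15, 18)

Manhattan distance separates: Σwᵢ(|x−xᵢ|+|y−yᵢ|) = Σwᵢ|x−xᵢ| + Σwᵢ|y−yᵢ|, so x and y are optimised independently as 1-D weighted medians.
Total weight W = 63; half = 31.5.
x-coordinate, sorted with cumulative weight:
  x=4 (Westmoor, w=10) cum 10
  x=6 (Midtown, w=5) cum 15
  x=8 (Southcross, w=8) cum 23
  x=15 (Eastvale, w=20) cum 43  ← median
  x=22 (Northgate, w=20) cum 63
⇒ x* = 15
y-coordinate, sorted with cumulative weight:
  y=1 (Eastvale, w=20) cum 20
  y=12 (Midtown, w=5) cum 25
  y=18 (Southcross, w=8) cum 33  ← median
  y=18 (Westmoor, w=10) cum 43
  y=23 (Northgate, w=20) cum 63
⇒ y* = 18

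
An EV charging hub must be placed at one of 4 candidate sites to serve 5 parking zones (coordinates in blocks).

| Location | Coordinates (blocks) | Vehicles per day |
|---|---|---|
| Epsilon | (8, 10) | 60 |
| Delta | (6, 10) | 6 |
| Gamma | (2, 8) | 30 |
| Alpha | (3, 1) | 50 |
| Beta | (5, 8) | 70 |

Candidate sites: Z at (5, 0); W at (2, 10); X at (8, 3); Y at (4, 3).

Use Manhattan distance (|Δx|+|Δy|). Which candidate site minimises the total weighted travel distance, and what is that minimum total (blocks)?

Total weighted distance at each candidate:
  Z (5, 0): total = 1886
  W (2, 10): total = 1294
  X (8, 3): total = 1714
  Y (4, 3): total = 1494
Minimum is at W with total 1294 blocks.

W, total 1294 blocks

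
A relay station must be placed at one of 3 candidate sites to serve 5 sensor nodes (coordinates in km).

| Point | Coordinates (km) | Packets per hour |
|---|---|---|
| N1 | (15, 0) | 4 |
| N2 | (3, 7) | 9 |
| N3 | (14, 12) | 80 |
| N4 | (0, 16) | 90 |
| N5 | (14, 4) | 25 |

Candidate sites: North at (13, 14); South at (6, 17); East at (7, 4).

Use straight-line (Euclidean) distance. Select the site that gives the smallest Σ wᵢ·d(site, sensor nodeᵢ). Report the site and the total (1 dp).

North, total 1780.3 km

Total weighted distance at each candidate:
  North (13, 14): total = 1780.3
  South (6, 17): total = 1854.7
  East (7, 4): total = 2356.5
Minimum is at North with total 1780.3 km.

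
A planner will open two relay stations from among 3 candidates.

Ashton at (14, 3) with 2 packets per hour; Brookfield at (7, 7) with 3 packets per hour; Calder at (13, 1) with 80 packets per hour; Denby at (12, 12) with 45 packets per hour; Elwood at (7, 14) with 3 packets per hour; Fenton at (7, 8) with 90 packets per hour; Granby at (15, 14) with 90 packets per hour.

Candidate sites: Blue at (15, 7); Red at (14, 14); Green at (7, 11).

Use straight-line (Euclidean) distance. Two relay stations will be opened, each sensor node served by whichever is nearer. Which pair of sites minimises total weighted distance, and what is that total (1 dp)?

{Red, Green}, total 1462.5

Evaluate every pair (each demand assigned to the nearer of the two):
  {Red, Green}: total = 1462.5
  {Blue, Red}: total = 1502.1
  {Blue, Green}: total = 1664.7
Best pair: {Red, Green} with total 1462.5.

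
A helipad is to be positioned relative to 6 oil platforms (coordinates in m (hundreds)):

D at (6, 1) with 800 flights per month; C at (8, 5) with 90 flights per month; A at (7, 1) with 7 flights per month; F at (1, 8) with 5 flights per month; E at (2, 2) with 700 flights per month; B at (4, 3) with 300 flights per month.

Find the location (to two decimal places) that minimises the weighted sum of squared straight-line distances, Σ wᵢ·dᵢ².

(4.30, 1.89)

The minimiser of Σwᵢ‖p−pᵢ‖² is the weighted centroid p* = (Σwᵢpᵢ)/(Σwᵢ).
Σwᵢ = 1902.
Σwᵢxᵢ = 800·6 + 90·8 + 7·7 + 5·1 + 700·2 + 300·4 = 8174.
Σwᵢyᵢ = 800·1 + 90·5 + 7·1 + 5·8 + 700·2 + 300·3 = 3597.
x* = 8174/1902 = 4.30, y* = 3597/1902 = 1.89.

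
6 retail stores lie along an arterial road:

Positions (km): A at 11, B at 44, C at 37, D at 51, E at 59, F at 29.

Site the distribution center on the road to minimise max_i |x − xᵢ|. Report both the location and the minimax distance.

The 1-center on a line is the midpoint of the two extreme points: leftmost at 11, rightmost at 59.
Optimal location = (11 + 59)/2 = 35; maximum distance = (59 − 11)/2 = 24.

location 35, max distance 24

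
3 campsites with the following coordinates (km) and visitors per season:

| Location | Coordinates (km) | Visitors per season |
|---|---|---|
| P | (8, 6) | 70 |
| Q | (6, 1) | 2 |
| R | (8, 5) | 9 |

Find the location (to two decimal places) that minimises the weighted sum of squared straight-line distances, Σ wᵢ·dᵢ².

(7.95, 5.77)

The minimiser of Σwᵢ‖p−pᵢ‖² is the weighted centroid p* = (Σwᵢpᵢ)/(Σwᵢ).
Σwᵢ = 81.
Σwᵢxᵢ = 70·8 + 2·6 + 9·8 = 644.
Σwᵢyᵢ = 70·6 + 2·1 + 9·5 = 467.
x* = 644/81 = 7.95, y* = 467/81 = 5.77.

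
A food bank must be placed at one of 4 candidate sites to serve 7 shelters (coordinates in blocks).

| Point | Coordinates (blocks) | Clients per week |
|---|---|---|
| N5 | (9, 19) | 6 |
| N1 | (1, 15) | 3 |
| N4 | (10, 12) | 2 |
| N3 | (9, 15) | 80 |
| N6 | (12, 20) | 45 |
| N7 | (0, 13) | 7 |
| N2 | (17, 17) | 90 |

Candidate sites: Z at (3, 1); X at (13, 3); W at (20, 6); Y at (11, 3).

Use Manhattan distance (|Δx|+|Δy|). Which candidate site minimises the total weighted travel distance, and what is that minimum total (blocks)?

Y, total 4071 blocks

Total weighted distance at each candidate:
  Z (3, 1): total = 5893
  X (13, 3): total = 4087
  W (20, 6): total = 4299
  Y (11, 3): total = 4071
Minimum is at Y with total 4071 blocks.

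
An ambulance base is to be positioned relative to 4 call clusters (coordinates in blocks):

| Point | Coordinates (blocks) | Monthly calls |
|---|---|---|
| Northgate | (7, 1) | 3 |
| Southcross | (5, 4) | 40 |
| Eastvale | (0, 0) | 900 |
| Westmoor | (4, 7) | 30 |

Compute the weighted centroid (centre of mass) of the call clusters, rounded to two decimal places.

(0.35, 0.38)

The minimiser of Σwᵢ‖p−pᵢ‖² is the weighted centroid p* = (Σwᵢpᵢ)/(Σwᵢ).
Σwᵢ = 973.
Σwᵢxᵢ = 3·7 + 40·5 + 900·0 + 30·4 = 341.
Σwᵢyᵢ = 3·1 + 40·4 + 900·0 + 30·7 = 373.
x* = 341/973 = 0.35, y* = 373/973 = 0.38.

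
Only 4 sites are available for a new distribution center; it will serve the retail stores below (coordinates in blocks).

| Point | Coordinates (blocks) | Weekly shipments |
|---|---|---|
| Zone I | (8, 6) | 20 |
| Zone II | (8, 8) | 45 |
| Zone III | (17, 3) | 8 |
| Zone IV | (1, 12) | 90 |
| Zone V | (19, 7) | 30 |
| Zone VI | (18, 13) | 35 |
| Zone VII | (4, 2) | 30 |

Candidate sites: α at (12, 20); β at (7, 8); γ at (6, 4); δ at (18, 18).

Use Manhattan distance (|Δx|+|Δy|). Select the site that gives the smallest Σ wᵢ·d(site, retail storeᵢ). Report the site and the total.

Total weighted distance at each candidate:
  α (12, 20): total = 4801
  β (7, 8): total = 2345
  γ (6, 4): total = 2951
  δ (18, 18): total = 4973
Minimum is at β with total 2345 blocks.

β, total 2345 blocks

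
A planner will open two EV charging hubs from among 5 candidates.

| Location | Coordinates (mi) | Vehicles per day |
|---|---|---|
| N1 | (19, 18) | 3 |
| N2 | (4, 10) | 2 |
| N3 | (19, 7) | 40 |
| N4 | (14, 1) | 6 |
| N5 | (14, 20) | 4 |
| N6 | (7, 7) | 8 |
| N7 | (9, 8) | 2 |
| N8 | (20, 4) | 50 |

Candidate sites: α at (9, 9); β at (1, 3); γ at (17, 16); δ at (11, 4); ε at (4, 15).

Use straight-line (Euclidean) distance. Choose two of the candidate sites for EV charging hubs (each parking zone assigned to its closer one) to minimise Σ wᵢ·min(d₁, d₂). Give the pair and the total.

{γ, δ}, total 913.1

Evaluate every pair (each demand assigned to the nearer of the two):
  {γ, δ}: total = 913.1
  {α, δ}: total = 940.7
  {δ, ε}: total = 966.8
  {β, δ}: total = 994.9
  {α, γ}: total = 1092.8
  {β, γ}: total = 1186.4
  {α, ε}: total = 1188.4
  {α, β}: total = 1192.2
  {γ, ε}: total = 1203.1
  {β, ε}: total = 1885.7
Best pair: {γ, δ} with total 913.1.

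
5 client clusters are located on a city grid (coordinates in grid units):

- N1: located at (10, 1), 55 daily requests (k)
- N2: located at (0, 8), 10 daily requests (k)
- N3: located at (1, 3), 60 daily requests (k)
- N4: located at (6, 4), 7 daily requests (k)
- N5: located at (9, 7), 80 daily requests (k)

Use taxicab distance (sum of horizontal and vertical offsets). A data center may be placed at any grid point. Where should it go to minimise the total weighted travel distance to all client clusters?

(9, 3)

Manhattan distance separates: Σwᵢ(|x−xᵢ|+|y−yᵢ|) = Σwᵢ|x−xᵢ| + Σwᵢ|y−yᵢ|, so x and y are optimised independently as 1-D weighted medians.
Total weight W = 212; half = 106.
x-coordinate, sorted with cumulative weight:
  x=0 (N2, w=10) cum 10
  x=1 (N3, w=60) cum 70
  x=6 (N4, w=7) cum 77
  x=9 (N5, w=80) cum 157  ← median
  x=10 (N1, w=55) cum 212
⇒ x* = 9
y-coordinate, sorted with cumulative weight:
  y=1 (N1, w=55) cum 55
  y=3 (N3, w=60) cum 115  ← median
  y=4 (N4, w=7) cum 122
  y=7 (N5, w=80) cum 202
  y=8 (N2, w=10) cum 212
⇒ y* = 3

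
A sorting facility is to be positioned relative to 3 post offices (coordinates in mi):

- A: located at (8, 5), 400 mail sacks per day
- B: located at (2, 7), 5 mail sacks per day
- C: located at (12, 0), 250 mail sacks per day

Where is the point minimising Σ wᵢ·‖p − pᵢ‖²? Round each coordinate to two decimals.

The minimiser of Σwᵢ‖p−pᵢ‖² is the weighted centroid p* = (Σwᵢpᵢ)/(Σwᵢ).
Σwᵢ = 655.
Σwᵢxᵢ = 400·8 + 5·2 + 250·12 = 6210.
Σwᵢyᵢ = 400·5 + 5·7 + 250·0 = 2035.
x* = 6210/655 = 9.48, y* = 2035/655 = 3.11.

(9.48, 3.11)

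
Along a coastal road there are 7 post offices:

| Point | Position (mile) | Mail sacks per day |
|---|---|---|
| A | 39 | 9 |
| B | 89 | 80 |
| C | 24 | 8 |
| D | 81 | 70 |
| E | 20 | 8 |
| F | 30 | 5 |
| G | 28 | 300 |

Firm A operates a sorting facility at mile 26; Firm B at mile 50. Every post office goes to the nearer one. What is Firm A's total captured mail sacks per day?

The indifferent point is the midpoint (26+50)/2 = 38; post offices left of it (closer to Firm A at 26) go to Firm A, those right go to Firm B.
  E at 20 (w=8) → Firm A
  C at 24 (w=8) → Firm A
  G at 28 (w=300) → Firm A
  F at 30 (w=5) → Firm A
  A at 39 (w=9) → Firm B
  D at 81 (w=70) → Firm B
  B at 89 (w=80) → Firm B
Firm A captures 321; Firm B captures 159.

321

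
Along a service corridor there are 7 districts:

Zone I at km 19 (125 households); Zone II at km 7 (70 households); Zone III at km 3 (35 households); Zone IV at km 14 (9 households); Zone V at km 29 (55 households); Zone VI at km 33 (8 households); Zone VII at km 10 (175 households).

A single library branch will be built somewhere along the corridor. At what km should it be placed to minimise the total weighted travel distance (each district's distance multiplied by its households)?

For a sum of weighted absolute distances on a line, the optimum is the weighted median (not the mean). Total weight W = 477; half-weight = 238.5.
Sort by position and accumulate weight:
  km 3 (Zone III, w=35) → cum 35
  km 7 (Zone II, w=70) → cum 105
  km 10 (Zone VII, w=175) → cum 280  ≥ 238.5 → median here
  km 14 (Zone IV, w=9) → cum 289
  km 19 (Zone I, w=125) → cum 414
  km 29 (Zone V, w=55) → cum 469
  km 33 (Zone VI, w=8) → cum 477
Optimal location: km 10.

x = 10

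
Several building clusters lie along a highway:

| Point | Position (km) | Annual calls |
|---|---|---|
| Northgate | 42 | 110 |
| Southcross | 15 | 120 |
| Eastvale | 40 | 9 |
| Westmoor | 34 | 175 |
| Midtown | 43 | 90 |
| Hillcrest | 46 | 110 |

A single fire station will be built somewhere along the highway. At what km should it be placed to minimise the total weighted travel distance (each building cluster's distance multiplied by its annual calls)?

For a sum of weighted absolute distances on a line, the optimum is the weighted median (not the mean). Total weight W = 614; half-weight = 307.
Sort by position and accumulate weight:
  km 15 (Southcross, w=120) → cum 120
  km 34 (Westmoor, w=175) → cum 295
  km 40 (Eastvale, w=9) → cum 304
  km 42 (Northgate, w=110) → cum 414  ≥ 307 → median here
  km 43 (Midtown, w=90) → cum 504
  km 46 (Hillcrest, w=110) → cum 614
Optimal location: km 42.

x = 42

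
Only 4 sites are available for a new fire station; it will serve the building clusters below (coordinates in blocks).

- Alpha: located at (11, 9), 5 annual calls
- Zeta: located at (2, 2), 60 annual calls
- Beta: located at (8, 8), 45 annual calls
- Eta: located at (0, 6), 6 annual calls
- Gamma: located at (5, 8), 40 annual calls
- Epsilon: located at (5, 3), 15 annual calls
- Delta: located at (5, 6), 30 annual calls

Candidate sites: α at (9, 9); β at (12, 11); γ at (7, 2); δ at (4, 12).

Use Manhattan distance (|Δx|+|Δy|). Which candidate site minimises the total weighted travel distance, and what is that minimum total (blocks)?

γ, total 1281 blocks

Total weighted distance at each candidate:
  α (9, 9): total = 1572
  β (12, 11): total = 2557
  γ (7, 2): total = 1281
  δ (4, 12): total = 1750
Minimum is at γ with total 1281 blocks.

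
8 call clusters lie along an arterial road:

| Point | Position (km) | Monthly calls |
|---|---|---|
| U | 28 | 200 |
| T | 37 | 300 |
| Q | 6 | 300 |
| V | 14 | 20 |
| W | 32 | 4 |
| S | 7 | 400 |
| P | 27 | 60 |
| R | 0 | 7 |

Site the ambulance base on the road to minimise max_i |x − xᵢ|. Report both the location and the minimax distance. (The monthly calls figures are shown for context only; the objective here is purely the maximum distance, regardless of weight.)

The 1-center on a line is the midpoint of the two extreme points: leftmost at 0, rightmost at 37.
Optimal location = (0 + 37)/2 = 18.5; maximum distance = (37 − 0)/2 = 18.5.

location 18.5, max distance 18.5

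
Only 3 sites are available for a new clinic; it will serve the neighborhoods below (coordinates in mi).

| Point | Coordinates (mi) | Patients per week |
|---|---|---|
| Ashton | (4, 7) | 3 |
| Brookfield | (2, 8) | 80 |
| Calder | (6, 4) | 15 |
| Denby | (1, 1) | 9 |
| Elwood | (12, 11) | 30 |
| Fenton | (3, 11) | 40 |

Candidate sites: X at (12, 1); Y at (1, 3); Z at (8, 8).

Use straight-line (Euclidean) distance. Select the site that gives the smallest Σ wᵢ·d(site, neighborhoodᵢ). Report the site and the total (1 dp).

Total weighted distance at each candidate:
  X (12, 1): total = 2044.3
  Y (1, 3): total = 1255.3
  Z (8, 8): total = 1031.8
Minimum is at Z with total 1031.8 mi.

Z, total 1031.8 mi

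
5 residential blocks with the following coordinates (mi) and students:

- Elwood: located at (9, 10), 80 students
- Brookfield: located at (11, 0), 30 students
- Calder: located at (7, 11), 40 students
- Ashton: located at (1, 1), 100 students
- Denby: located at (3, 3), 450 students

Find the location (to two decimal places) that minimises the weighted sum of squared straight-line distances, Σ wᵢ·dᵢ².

(3.97, 3.84)

The minimiser of Σwᵢ‖p−pᵢ‖² is the weighted centroid p* = (Σwᵢpᵢ)/(Σwᵢ).
Σwᵢ = 700.
Σwᵢxᵢ = 80·9 + 30·11 + 40·7 + 100·1 + 450·3 = 2780.
Σwᵢyᵢ = 80·10 + 30·0 + 40·11 + 100·1 + 450·3 = 2690.
x* = 2780/700 = 3.97, y* = 2690/700 = 3.84.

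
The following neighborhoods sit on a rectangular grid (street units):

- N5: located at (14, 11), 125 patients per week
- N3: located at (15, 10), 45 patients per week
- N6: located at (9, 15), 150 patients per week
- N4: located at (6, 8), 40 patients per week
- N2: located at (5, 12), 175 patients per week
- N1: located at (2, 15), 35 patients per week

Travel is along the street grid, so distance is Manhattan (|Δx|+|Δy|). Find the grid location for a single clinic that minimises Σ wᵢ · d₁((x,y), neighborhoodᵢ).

(9, 12)

Manhattan distance separates: Σwᵢ(|x−xᵢ|+|y−yᵢ|) = Σwᵢ|x−xᵢ| + Σwᵢ|y−yᵢ|, so x and y are optimised independently as 1-D weighted medians.
Total weight W = 570; half = 285.
x-coordinate, sorted with cumulative weight:
  x=2 (N1, w=35) cum 35
  x=5 (N2, w=175) cum 210
  x=6 (N4, w=40) cum 250
  x=9 (N6, w=150) cum 400  ← median
  x=14 (N5, w=125) cum 525
  x=15 (N3, w=45) cum 570
⇒ x* = 9
y-coordinate, sorted with cumulative weight:
  y=8 (N4, w=40) cum 40
  y=10 (N3, w=45) cum 85
  y=11 (N5, w=125) cum 210
  y=12 (N2, w=175) cum 385  ← median
  y=15 (N6, w=150) cum 535
  y=15 (N1, w=35) cum 570
⇒ y* = 12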